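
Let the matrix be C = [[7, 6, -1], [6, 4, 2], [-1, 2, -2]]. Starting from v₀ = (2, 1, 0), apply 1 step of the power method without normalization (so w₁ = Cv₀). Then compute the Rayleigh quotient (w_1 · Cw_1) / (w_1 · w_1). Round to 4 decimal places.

w1 = Cv₀ = (20, 16, 0)
Cw1 = (236, 184, 12)
w1·Cw1 = 20·236 + 16·184 + 0·12 = 7664; w1·w1 = 20·20 + 16·16 + 0·0 = 656
λ ≈ 7664/656 = 11.6829

λ ≈ 11.6829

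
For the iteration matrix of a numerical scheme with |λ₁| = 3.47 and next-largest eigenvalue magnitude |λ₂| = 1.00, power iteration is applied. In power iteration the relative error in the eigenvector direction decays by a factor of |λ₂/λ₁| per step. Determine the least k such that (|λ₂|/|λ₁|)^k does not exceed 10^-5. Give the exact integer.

|λ₂/λ₁| = 1.00/3.47 = 0.28818
Need k ≥ ln(10^-5) / ln(0.28818) = -11.5129 / -1.2442 ≈ 9.254
Smallest integer k satisfying the bound: 10

10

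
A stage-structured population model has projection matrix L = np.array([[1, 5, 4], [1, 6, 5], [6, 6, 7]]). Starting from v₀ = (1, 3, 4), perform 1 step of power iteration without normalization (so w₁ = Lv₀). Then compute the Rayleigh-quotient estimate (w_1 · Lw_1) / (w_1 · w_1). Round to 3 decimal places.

w1 = Lv₀ = (1·1 + 5·3 + 4·4; 1·1 + 6·3 + 5·4; 6·1 + 6·3 + 7·4) = (32, 39, 52)
Lw1 = (435, 526, 790)
w1·Lw1 = 32·435 + 39·526 + 52·790 = 75514; w1·w1 = 32·32 + 39·39 + 52·52 = 5249
λ ≈ 75514/5249 = 14.386

14.386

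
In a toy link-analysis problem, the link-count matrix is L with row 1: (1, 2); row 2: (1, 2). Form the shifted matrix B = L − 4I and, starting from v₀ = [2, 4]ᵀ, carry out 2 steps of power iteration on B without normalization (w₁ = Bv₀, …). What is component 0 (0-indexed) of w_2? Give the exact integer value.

B = L − 4I has rows (-3, 2); (1, -2)
w1 = Bv₀ = ((-3)·2 + 2·4; 1·2 + (-2)·4) = (2, -6)
w2 = Bw1 = ((-3)·2 + 2·(-6); 1·2 + (-2)·(-6)) = (-18, 14)
Requested component of w2: -18

-18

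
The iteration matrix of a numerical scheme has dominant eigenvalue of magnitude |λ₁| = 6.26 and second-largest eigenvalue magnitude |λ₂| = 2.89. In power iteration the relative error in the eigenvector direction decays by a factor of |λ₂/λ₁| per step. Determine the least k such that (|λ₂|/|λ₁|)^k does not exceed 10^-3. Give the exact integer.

9

|λ₂/λ₁| = 2.89/6.26 = 0.46166
Need k ≥ ln(10^-3) / ln(0.46166) = -6.9078 / -0.7729 ≈ 8.937
Smallest integer k satisfying the bound: 9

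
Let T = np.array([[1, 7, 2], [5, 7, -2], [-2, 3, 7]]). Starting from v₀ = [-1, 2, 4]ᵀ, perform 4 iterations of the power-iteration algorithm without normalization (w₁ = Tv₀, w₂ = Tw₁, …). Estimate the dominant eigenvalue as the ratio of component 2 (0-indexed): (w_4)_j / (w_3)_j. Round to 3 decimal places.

6.610

w1 = Tv₀ = (1·(-1) + 7·2 + 2·4; 5·(-1) + 7·2 + (-2)·4; (-2)·(-1) + 3·2 + 7·4) = (21, 1, 36)
w2 = Tw1 = (1·21 + 7·1 + 2·36; 5·21 + 7·1 + (-2)·36; (-2)·21 + 3·1 + 7·36) = (100, 40, 213)
w3 = Tw2 = (806, 354, 1411)
w4 = Tw3 = (6106, 3686, 9327)
Ratio at component: 9327 / 1411 = 6.610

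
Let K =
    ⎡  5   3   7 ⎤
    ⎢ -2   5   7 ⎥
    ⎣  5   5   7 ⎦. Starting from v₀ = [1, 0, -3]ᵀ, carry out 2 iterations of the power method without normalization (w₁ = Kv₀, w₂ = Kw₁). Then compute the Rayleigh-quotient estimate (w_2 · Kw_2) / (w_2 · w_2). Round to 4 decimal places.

14.5776

w1 = Kv₀ = (-16, -23, -16)
w2 = Kw1 = (-261, -195, -307)
Kw2 = (-4039, -2602, -4429)
w2·Kw2 = (-261)·(-4039) + (-195)·(-2602) + (-307)·(-4429) = 2921272; w2·w2 = (-261)·(-261) + (-195)·(-195) + (-307)·(-307) = 200395
λ ≈ 2921272/200395 = 14.5776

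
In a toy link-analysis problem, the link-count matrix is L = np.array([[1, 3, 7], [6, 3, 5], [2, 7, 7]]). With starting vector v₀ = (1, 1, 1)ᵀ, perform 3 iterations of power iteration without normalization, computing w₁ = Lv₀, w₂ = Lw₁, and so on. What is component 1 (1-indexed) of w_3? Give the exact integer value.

2353

w1 = Lv₀ = (1·1 + 3·1 + 7·1; 6·1 + 3·1 + 5·1; 2·1 + 7·1 + 7·1) = (11, 14, 16)
w2 = Lw1 = (1·11 + 3·14 + 7·16; 6·11 + 3·14 + 5·16; 2·11 + 7·14 + 7·16) = (165, 188, 232)
w3 = Lw2 = (2353, 2714, 3270)
The requested component of w3 is 2353.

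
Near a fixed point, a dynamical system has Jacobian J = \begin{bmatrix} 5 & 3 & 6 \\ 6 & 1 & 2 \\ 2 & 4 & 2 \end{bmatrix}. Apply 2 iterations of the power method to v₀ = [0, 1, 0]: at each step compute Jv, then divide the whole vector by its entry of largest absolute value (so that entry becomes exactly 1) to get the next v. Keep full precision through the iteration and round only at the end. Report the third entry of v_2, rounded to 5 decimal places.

0.42857

Jv0 = (3.000000, 1.000000, 4.000000); divide by 4.000000 → v1 = (0.750000, 0.250000, 1.000000)
Jv1 = (10.500000, 6.750000, 4.500000); divide by 10.500000 → v2 = (1.000000, 0.642857, 0.428571)
Requested entry of v2: 18/42 = 0.42857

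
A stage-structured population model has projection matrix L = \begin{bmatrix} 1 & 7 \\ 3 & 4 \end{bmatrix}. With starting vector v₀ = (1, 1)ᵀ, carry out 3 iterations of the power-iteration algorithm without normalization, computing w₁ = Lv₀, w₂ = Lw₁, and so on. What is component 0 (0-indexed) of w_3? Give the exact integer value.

w1 = Lv₀ = (1·1 + 7·1; 3·1 + 4·1) = (8, 7)
w2 = Lw1 = (1·8 + 7·7; 3·8 + 4·7) = (57, 52)
w3 = Lw2 = (421, 379)
The requested component of w3 is 421.

421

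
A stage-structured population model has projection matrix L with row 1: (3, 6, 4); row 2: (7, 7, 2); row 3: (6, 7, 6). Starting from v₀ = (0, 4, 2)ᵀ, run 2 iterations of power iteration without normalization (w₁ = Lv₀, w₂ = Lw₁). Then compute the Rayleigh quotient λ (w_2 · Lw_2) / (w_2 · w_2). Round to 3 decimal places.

λ ≈ 15.681

w1 = Lv₀ = (3·0 + 6·4 + 4·2; 7·0 + 7·4 + 2·2; 6·0 + 7·4 + 6·2) = (32, 32, 40)
w2 = Lw1 = (3·32 + 6·32 + 4·40; 7·32 + 7·32 + 2·40; 6·32 + 7·32 + 6·40) = (448, 528, 656)
Lw2 = (7136, 8144, 10320)
w2·Lw2 = 448·7136 + 528·8144 + 656·10320 = 14266880; w2·w2 = 448·448 + 528·528 + 656·656 = 909824
λ ≈ 14266880/909824 = 15.681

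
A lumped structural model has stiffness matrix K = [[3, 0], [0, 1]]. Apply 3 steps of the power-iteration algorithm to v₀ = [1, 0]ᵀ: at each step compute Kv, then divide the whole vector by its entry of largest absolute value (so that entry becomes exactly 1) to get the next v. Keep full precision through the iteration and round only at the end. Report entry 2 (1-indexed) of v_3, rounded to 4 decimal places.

0.0000

Kv0 = (3.00000, 0.00000); divide by 3.00000 → v1 = (1.00000, 0.00000)
Kv1 = (3.00000, 0.00000); divide by 3.00000 → v2 = (1.00000, 0.00000)
Kv2 = (3.00000, 0.00000); divide by 3.00000 → v3 = (1.00000, 0.00000)
Requested entry of v3: 0/27 = 0.0000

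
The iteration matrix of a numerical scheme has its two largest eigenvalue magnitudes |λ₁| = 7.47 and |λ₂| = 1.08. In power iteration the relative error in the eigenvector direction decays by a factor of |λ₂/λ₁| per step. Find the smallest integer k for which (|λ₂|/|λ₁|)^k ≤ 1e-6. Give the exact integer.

8

|λ₂/λ₁| = 1.08/7.47 = 0.14458
Need k ≥ ln(1e-6) / ln(0.14458) = -13.8155 / -1.9339 ≈ 7.144
Smallest integer k satisfying the bound: 8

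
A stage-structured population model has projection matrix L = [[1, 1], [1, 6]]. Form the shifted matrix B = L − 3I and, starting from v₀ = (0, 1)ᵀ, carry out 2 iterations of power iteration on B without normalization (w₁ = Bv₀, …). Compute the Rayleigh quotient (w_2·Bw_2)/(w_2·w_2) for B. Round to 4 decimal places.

B = L − 3I has rows (-2, 1); (1, 3)
w1 = Bv₀ = (1, 3)
w2 = Bw1 = (1, 10)
Bw2 = (8, 31)
w2·Bw2 = 318; w2·w2 = 101; μ ≈ 318/101 = 3.1485

3.1485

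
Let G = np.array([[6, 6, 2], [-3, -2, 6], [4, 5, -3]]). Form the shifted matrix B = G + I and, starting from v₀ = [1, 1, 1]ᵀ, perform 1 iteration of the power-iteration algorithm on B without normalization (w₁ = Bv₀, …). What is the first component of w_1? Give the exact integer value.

15

B = G + I has rows (7, 6, 2); (-3, -1, 6); (4, 5, -2)
w1 = Bv₀ = (15, 2, 7)
Requested component of w1: 15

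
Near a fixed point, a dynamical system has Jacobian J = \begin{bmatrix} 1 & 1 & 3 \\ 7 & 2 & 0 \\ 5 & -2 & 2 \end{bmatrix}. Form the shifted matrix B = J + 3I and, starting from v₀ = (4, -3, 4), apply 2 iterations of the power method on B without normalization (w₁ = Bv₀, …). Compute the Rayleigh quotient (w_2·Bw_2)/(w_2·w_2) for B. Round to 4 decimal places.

B = J + 3I has rows (4, 1, 3); (7, 5, 0); (5, -2, 5)
w1 = Bv₀ = (25, 13, 46)
w2 = Bw1 = (251, 240, 329)
Bw2 = (2231, 2957, 2420)
w2·Bw2 = 2065841; w2·w2 = 228842; μ ≈ 2065841/228842 = 9.0274

9.0274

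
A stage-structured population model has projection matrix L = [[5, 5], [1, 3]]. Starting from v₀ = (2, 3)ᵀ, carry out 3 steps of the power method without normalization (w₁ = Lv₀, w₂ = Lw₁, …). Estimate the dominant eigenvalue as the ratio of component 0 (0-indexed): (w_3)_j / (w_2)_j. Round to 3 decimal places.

w1 = Lv₀ = (25, 11)
w2 = Lw1 = (180, 58)
w3 = Lw2 = (1190, 354)
Ratio at component: 1190 / 180 = 6.611

λ ≈ 6.611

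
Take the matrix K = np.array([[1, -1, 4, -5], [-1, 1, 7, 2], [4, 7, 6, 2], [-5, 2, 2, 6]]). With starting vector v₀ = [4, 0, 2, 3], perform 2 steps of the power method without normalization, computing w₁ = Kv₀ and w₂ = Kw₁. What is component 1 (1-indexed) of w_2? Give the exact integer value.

107

w1 = Kv₀ = (1·4 + (-1)·0 + 4·2 + (-5)·3; (-1)·4 + 1·0 + 7·2 + 2·3; 4·4 + 7·0 + 6·2 + 2·3; (-5)·4 + 2·0 + 2·2 + 6·3) = (-3, 16, 34, 2)
w2 = Kw1 = (1·(-3) + (-1)·16 + 4·34 + (-5)·2; (-1)·(-3) + 1·16 + 7·34 + 2·2; 4·(-3) + 7·16 + 6·34 + 2·2; (-5)·(-3) + 2·16 + 2·34 + 6·2) = (107, 261, 308, 127)
The requested component of w2 is 107.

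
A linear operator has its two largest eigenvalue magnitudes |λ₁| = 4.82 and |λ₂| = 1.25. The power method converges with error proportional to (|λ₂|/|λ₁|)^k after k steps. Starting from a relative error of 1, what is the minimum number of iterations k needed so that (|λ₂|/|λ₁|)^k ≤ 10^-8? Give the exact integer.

|λ₂/λ₁| = 1.25/4.82 = 0.25934
Need k ≥ ln(10^-8) / ln(0.25934) = -18.4207 / -1.3496 ≈ 13.649
Smallest integer k satisfying the bound: 14

14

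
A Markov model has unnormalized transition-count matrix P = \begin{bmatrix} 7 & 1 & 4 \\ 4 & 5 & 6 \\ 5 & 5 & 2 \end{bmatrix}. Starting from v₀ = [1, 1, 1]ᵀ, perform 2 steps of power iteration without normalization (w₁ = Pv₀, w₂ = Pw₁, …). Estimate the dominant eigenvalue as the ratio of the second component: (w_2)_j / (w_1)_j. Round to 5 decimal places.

w1 = Pv₀ = (12, 15, 12)
w2 = Pw1 = (147, 195, 159)
Ratio at component: 195 / 15 = 13.00000

λ ≈ 13.00000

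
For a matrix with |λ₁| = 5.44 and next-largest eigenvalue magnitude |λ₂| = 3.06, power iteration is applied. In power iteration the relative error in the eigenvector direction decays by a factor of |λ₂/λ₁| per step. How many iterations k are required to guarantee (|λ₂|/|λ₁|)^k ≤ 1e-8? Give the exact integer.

|λ₂/λ₁| = 3.06/5.44 = 0.56250
Need k ≥ ln(1e-8) / ln(0.56250) = -18.4207 / -0.5754 ≈ 32.016
Smallest integer k satisfying the bound: 33

33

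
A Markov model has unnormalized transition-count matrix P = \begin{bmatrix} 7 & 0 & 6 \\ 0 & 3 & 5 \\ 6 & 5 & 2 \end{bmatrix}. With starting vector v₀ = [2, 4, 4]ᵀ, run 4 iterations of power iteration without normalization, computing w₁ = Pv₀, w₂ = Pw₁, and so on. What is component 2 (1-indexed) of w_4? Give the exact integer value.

36944

w1 = Pv₀ = (38, 32, 40)
w2 = Pw1 = (506, 296, 468)
w3 = Pw2 = (6350, 3228, 5452)
w4 = Pw3 = (77162, 36944, 65144)
The requested component of w4 is 36944.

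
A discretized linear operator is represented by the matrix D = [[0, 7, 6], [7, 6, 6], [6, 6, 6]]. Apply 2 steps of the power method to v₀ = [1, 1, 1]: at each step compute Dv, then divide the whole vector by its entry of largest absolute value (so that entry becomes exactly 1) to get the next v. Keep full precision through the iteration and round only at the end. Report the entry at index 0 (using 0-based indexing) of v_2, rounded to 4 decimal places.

Dv0 = (13.00000, 19.00000, 18.00000); divide by 19.00000 → v1 = (0.68421, 1.00000, 0.94737)
Dv1 = (12.68421, 16.47368, 15.78947); divide by 16.47368 → v2 = (0.76997, 1.00000, 0.95847)
Requested entry of v2: 241/313 = 0.7700

0.7700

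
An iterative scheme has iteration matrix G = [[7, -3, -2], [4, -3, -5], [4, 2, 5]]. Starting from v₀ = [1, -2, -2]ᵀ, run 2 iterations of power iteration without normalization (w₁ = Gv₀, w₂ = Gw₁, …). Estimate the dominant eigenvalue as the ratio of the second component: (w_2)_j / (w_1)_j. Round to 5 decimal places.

2.90000

w1 = Gv₀ = (17, 20, -10)
w2 = Gw1 = (79, 58, 58)
Ratio at component: 58 / 20 = 2.90000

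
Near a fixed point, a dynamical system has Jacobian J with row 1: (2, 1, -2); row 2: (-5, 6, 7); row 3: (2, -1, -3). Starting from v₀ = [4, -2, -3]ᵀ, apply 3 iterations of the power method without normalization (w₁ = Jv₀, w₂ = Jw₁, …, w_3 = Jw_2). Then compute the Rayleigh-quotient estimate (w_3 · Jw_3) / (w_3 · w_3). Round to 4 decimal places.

w1 = Jv₀ = (2·4 + 1·(-2) + (-2)·(-3); (-5)·4 + 6·(-2) + 7·(-3); 2·4 + (-1)·(-2) + (-3)·(-3)) = (12, -53, 19)
w2 = Jw1 = (2·12 + 1·(-53) + (-2)·19; (-5)·12 + 6·(-53) + 7·19; 2·12 + (-1)·(-53) + (-3)·19) = (-67, -245, 20)
w3 = Jw2 = (-419, -995, 51)
Jw3 = (-1935, -3518, 4)
w3·Jw3 = (-419)·(-1935) + (-995)·(-3518) + 51·4 = 4311379; w3·w3 = (-419)·(-419) + (-995)·(-995) + 51·51 = 1168187
λ ≈ 4311379/1168187 = 3.6907

3.6907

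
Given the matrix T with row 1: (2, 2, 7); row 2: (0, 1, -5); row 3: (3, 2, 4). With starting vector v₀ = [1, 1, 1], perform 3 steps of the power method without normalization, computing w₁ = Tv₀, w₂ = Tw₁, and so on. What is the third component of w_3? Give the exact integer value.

377

w1 = Tv₀ = (2·1 + 2·1 + 7·1; 0·1 + 1·1 + (-5)·1; 3·1 + 2·1 + 4·1) = (11, -4, 9)
w2 = Tw1 = (2·11 + 2·(-4) + 7·9; 0·11 + 1·(-4) + (-5)·9; 3·11 + 2·(-4) + 4·9) = (77, -49, 61)
w3 = Tw2 = (483, -354, 377)
The requested component of w3 is 377.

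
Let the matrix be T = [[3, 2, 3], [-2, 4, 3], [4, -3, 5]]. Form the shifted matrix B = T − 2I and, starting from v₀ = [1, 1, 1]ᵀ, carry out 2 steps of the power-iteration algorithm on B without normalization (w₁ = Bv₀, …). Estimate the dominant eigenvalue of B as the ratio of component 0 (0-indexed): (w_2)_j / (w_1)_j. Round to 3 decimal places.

μ ≈ 4.000

B = T − 2I has rows (1, 2, 3); (-2, 2, 3); (4, -3, 3)
w1 = Bv₀ = (6, 3, 4)
w2 = Bw1 = (24, 6, 27)
Ratio: 24/6 = 4.000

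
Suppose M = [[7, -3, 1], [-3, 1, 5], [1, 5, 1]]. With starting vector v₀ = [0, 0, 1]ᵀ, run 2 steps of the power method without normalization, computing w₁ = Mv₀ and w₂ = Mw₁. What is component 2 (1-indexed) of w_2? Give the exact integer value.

w1 = Mv₀ = (7·0 + (-3)·0 + 1·1; (-3)·0 + 1·0 + 5·1; 1·0 + 5·0 + 1·1) = (1, 5, 1)
w2 = Mw1 = (7·1 + (-3)·5 + 1·1; (-3)·1 + 1·5 + 5·1; 1·1 + 5·5 + 1·1) = (-7, 7, 27)
The requested component of w2 is 7.

7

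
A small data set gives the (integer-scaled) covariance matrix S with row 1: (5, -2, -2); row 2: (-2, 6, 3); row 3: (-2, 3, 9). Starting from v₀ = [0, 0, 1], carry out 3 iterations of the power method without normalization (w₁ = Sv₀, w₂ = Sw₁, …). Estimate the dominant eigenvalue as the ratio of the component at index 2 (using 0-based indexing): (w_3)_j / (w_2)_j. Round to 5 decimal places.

11.28723

w1 = Sv₀ = (5·0 + (-2)·0 + (-2)·1; (-2)·0 + 6·0 + 3·1; (-2)·0 + 3·0 + 9·1) = (-2, 3, 9)
w2 = Sw1 = (5·(-2) + (-2)·3 + (-2)·9; (-2)·(-2) + 6·3 + 3·9; (-2)·(-2) + 3·3 + 9·9) = (-34, 49, 94)
w3 = Sw2 = (-456, 644, 1061)
Ratio at component: 1061 / 94 = 11.28723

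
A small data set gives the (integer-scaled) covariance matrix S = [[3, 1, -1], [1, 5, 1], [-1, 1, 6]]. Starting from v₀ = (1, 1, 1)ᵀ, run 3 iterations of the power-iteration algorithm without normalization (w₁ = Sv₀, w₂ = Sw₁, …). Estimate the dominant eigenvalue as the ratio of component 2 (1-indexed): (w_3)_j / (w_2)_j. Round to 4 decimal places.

λ ≈ 6.1364

w1 = Sv₀ = (3, 7, 6)
w2 = Sw1 = (10, 44, 40)
w3 = Sw2 = (34, 270, 274)
Ratio at component: 270 / 44 = 6.1364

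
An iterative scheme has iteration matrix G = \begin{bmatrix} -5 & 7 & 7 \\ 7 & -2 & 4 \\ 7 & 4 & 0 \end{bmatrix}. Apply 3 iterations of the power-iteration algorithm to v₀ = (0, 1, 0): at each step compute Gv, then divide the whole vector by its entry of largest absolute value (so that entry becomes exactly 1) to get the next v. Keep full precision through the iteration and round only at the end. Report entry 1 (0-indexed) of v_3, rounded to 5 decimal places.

Gv0 = (7.000000, -2.000000, 4.000000); divide by 7.000000 → v1 = (1.000000, -0.285714, 0.571429)
Gv1 = (-3.000000, 9.857143, 5.857143); divide by 9.857143 → v2 = (-0.304348, 1.000000, 0.594203)
Gv2 = (12.681159, -1.753623, 1.869565); divide by 12.681159 → v3 = (1.000000, -0.138286, 0.147429)
Requested entry of v3: -121/875 = -0.13829

-0.13829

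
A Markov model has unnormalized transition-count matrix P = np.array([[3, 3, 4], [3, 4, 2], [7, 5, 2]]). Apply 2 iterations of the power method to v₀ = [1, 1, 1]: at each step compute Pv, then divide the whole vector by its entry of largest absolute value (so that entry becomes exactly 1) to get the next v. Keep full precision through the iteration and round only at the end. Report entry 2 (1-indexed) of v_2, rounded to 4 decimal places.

Pv0 = (10.00000, 9.00000, 14.00000); divide by 14.00000 → v1 = (0.71429, 0.64286, 1.00000)
Pv1 = (8.07143, 6.71429, 10.21429); divide by 10.21429 → v2 = (0.79021, 0.65734, 1.00000)
Requested entry of v2: 94/143 = 0.6573

0.6573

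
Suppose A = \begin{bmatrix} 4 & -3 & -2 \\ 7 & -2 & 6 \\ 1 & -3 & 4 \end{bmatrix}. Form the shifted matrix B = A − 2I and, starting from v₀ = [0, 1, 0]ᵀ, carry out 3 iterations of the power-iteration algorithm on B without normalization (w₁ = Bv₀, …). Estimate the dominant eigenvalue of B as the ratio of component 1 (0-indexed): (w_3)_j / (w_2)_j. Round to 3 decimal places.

B = A − 2I has rows (2, -3, -2); (7, -4, 6); (1, -3, 2)
w1 = Bv₀ = (-3, -4, -3)
w2 = Bw1 = (12, -23, 3)
w3 = Bw2 = (87, 194, 87)
Ratio: 194/-23 = -8.435

μ ≈ -8.435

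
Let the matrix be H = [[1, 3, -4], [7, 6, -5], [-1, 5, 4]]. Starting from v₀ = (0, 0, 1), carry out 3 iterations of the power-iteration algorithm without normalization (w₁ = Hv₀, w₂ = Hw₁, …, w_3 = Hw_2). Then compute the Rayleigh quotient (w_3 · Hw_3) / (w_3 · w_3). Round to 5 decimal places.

w1 = Hv₀ = (-4, -5, 4)
w2 = Hw1 = (-35, -78, -5)
w3 = Hw2 = (-249, -688, -375)
Hw3 = (-813, -3996, -4691)
w3·Hw3 = (-249)·(-813) + (-688)·(-3996) + (-375)·(-4691) = 4710810; w3·w3 = (-249)·(-249) + (-688)·(-688) + (-375)·(-375) = 675970
λ ≈ 4710810/675970 = 6.96896

6.96896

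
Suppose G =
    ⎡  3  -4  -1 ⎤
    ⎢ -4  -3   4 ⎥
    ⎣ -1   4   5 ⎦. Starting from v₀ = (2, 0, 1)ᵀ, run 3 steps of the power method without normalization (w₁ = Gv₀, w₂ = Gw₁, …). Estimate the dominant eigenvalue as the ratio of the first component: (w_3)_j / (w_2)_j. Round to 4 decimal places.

λ ≈ 2.6429

w1 = Gv₀ = (5, -4, 3)
w2 = Gw1 = (28, 4, -6)
w3 = Gw2 = (74, -148, -42)
Ratio at component: 74 / 28 = 2.6429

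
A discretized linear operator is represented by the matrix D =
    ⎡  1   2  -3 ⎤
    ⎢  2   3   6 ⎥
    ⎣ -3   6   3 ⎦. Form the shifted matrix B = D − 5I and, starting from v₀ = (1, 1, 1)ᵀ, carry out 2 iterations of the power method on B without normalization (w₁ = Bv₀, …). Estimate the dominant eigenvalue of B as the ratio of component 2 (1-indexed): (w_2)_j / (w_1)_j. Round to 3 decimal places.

μ ≈ -2.667

B = D − 5I has rows (-4, 2, -3); (2, -2, 6); (-3, 6, -2)
w1 = Bv₀ = ((-4)·1 + 2·1 + (-3)·1; 2·1 + (-2)·1 + 6·1; (-3)·1 + 6·1 + (-2)·1) = (-5, 6, 1)
w2 = Bw1 = ((-4)·(-5) + 2·6 + (-3)·1; 2·(-5) + (-2)·6 + 6·1; (-3)·(-5) + 6·6 + (-2)·1) = (29, -16, 49)
Ratio: -16/6 = -2.667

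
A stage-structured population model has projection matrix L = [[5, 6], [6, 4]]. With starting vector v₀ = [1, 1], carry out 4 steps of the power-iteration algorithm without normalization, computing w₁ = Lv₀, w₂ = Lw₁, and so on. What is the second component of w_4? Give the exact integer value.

11722

w1 = Lv₀ = (5·1 + 6·1; 6·1 + 4·1) = (11, 10)
w2 = Lw1 = (5·11 + 6·10; 6·11 + 4·10) = (115, 106)
w3 = Lw2 = (1211, 1114)
w4 = Lw3 = (12739, 11722)
The requested component of w4 is 11722.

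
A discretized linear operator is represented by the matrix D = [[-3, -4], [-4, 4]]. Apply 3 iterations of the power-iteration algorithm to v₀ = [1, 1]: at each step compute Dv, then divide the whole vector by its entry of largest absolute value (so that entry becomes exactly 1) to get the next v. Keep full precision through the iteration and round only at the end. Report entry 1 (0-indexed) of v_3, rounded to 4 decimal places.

-0.1600

Dv0 = (-7.00000, 0.00000); divide by -7.00000 → v1 = (1.00000, 0.00000)
Dv1 = (-3.00000, -4.00000); divide by -4.00000 → v2 = (0.75000, 1.00000)
Dv2 = (-6.25000, 1.00000); divide by -6.25000 → v3 = (1.00000, -0.16000)
Requested entry of v3: 28/-175 = -0.1600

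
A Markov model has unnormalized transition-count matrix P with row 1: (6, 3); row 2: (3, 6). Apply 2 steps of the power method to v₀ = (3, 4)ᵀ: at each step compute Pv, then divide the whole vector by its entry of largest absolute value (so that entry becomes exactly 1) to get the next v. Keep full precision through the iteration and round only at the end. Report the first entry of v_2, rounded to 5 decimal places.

0.96875

Pv0 = (30.000000, 33.000000); divide by 33.000000 → v1 = (0.909091, 1.000000)
Pv1 = (8.454545, 8.727273); divide by 8.727273 → v2 = (0.968750, 1.000000)
Requested entry of v2: 279/288 = 0.96875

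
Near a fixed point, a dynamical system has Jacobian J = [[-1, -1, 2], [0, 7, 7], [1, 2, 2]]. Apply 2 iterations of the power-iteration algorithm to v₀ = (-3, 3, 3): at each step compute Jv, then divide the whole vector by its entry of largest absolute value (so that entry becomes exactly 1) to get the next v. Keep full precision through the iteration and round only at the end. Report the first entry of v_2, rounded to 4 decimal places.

-0.0840

Jv0 = (6.00000, 42.00000, 9.00000); divide by 42.00000 → v1 = (0.14286, 1.00000, 0.21429)
Jv1 = (-0.71429, 8.50000, 2.57143); divide by 8.50000 → v2 = (-0.08403, 1.00000, 0.30252)
Requested entry of v2: -30/357 = -0.0840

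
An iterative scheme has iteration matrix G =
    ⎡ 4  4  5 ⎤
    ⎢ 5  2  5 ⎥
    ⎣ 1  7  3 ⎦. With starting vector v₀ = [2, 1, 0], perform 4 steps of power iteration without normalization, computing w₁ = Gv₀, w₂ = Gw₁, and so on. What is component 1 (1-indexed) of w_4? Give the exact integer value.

w1 = Gv₀ = (12, 12, 9)
w2 = Gw1 = (141, 129, 123)
w3 = Gw2 = (1695, 1578, 1413)
w4 = Gw3 = (20157, 18696, 16980)
The requested component of w4 is 20157.

20157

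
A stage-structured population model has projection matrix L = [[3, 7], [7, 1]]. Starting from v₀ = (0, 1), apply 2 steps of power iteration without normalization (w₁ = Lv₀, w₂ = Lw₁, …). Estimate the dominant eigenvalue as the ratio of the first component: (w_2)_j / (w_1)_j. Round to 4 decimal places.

4.0000

w1 = Lv₀ = (3·0 + 7·1; 7·0 + 1·1) = (7, 1)
w2 = Lw1 = (3·7 + 7·1; 7·7 + 1·1) = (28, 50)
Ratio at component: 28 / 7 = 4.0000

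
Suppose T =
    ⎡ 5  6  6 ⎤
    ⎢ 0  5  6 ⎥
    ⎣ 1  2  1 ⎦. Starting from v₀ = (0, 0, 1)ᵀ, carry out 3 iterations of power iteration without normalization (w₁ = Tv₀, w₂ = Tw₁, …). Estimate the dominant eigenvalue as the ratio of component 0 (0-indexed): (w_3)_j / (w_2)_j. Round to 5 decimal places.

λ ≈ 9.58333

w1 = Tv₀ = (6, 6, 1)
w2 = Tw1 = (72, 36, 19)
w3 = Tw2 = (690, 294, 163)
Ratio at component: 690 / 72 = 9.58333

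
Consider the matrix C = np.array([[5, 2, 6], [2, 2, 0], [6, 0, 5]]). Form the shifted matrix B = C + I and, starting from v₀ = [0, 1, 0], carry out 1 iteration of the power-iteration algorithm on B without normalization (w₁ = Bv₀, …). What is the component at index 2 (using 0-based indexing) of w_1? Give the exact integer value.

0

B = C + I has rows (6, 2, 6); (2, 3, 0); (6, 0, 6)
w1 = Bv₀ = (2, 3, 0)
Requested component of w1: 0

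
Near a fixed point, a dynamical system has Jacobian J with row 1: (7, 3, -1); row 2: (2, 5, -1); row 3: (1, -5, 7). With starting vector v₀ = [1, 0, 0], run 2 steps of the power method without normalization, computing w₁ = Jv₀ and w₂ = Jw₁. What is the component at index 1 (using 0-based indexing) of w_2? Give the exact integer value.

23

w1 = Jv₀ = (7·1 + 3·0 + (-1)·0; 2·1 + 5·0 + (-1)·0; 1·1 + (-5)·0 + 7·0) = (7, 2, 1)
w2 = Jw1 = (7·7 + 3·2 + (-1)·1; 2·7 + 5·2 + (-1)·1; 1·7 + (-5)·2 + 7·1) = (54, 23, 4)
The requested component of w2 is 23.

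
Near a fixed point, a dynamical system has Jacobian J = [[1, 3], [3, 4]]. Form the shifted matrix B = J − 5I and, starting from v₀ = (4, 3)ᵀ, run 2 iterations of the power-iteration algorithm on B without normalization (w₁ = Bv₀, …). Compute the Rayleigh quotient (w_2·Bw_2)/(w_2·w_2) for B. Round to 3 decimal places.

B = J − 5I has rows (-4, 3); (3, -1)
w1 = Bv₀ = ((-4)·4 + 3·3; 3·4 + (-1)·3) = (-7, 9)
w2 = Bw1 = ((-4)·(-7) + 3·9; 3·(-7) + (-1)·9) = (55, -30)
Bw2 = (-310, 195)
w2·Bw2 = -22900; w2·w2 = 3925; μ ≈ -22900/3925 = -5.834

μ ≈ -5.834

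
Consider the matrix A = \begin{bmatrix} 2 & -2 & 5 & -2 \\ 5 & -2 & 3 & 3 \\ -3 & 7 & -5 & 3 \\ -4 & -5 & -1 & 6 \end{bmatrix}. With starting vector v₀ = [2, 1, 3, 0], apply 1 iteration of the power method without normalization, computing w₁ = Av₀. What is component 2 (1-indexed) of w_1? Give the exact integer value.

w1 = Av₀ = (17, 17, -14, -16)
The requested component of w1 is 17.

17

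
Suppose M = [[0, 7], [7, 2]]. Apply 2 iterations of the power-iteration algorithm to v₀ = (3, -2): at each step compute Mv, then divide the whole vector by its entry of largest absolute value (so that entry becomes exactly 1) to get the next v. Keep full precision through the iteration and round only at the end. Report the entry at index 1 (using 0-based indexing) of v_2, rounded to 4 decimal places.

-0.5378

Mv0 = (-14.00000, 17.00000); divide by 17.00000 → v1 = (-0.82353, 1.00000)
Mv1 = (7.00000, -3.76471); divide by 7.00000 → v2 = (1.00000, -0.53782)
Requested entry of v2: -64/119 = -0.5378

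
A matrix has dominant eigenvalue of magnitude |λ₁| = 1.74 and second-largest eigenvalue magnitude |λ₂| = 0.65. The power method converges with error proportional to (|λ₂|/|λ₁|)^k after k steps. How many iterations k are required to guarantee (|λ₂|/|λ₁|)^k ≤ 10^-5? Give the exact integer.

12

|λ₂/λ₁| = 0.65/1.74 = 0.37356
Need k ≥ ln(10^-5) / ln(0.37356) = -11.5129 / -0.9847 ≈ 11.692
Smallest integer k satisfying the bound: 12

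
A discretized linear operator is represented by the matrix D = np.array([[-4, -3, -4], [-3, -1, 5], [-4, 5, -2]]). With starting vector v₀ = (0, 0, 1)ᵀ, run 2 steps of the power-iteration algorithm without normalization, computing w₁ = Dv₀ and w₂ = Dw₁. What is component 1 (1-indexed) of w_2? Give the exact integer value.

w1 = Dv₀ = (-4, 5, -2)
w2 = Dw1 = (9, -3, 45)
The requested component of w2 is 9.

9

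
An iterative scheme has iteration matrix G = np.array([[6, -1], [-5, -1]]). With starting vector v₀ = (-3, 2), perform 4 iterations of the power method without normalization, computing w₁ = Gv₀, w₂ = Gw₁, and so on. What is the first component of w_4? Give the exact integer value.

-5888

w1 = Gv₀ = (-20, 13)
w2 = Gw1 = (-133, 87)
w3 = Gw2 = (-885, 578)
w4 = Gw3 = (-5888, 3847)
The requested component of w4 is -5888.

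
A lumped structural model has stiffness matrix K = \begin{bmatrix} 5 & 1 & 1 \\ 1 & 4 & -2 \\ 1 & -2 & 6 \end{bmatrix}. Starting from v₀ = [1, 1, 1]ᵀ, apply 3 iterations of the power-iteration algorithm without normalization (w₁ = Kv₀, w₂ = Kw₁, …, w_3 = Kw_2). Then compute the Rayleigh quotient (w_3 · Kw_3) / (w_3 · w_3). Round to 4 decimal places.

λ ≈ 6.3308

w1 = Kv₀ = (5·1 + 1·1 + 1·1; 1·1 + 4·1 + (-2)·1; 1·1 + (-2)·1 + 6·1) = (7, 3, 5)
w2 = Kw1 = (5·7 + 1·3 + 1·5; 1·7 + 4·3 + (-2)·5; 1·7 + (-2)·3 + 6·5) = (43, 9, 31)
w3 = Kw2 = (255, 17, 211)
Kw3 = (1503, -99, 1487)
w3·Kw3 = 255·1503 + 17·(-99) + 211·1487 = 695339; w3·w3 = 255·255 + 17·17 + 211·211 = 109835
λ ≈ 695339/109835 = 6.3308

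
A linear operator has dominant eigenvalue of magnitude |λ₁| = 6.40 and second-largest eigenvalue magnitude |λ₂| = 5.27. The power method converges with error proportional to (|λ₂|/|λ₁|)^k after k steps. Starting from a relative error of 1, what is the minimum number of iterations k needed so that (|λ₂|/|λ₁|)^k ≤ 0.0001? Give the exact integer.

|λ₂/λ₁| = 5.27/6.40 = 0.82344
Need k ≥ ln(0.0001) / ln(0.82344) = -9.2103 / -0.1943 ≈ 47.411
Smallest integer k satisfying the bound: 48

48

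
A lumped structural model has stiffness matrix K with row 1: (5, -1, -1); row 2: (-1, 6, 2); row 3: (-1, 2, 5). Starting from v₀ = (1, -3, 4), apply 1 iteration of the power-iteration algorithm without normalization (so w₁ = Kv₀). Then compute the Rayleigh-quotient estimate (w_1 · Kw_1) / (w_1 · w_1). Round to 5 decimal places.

w1 = Kv₀ = (5·1 + (-1)·(-3) + (-1)·4; (-1)·1 + 6·(-3) + 2·4; (-1)·1 + 2·(-3) + 5·4) = (4, -11, 13)
Kw1 = (18, -44, 39)
w1·Kw1 = 4·18 + (-11)·(-44) + 13·39 = 1063; w1·w1 = 4·4 + (-11)·(-11) + 13·13 = 306
λ ≈ 1063/306 = 3.47386

3.47386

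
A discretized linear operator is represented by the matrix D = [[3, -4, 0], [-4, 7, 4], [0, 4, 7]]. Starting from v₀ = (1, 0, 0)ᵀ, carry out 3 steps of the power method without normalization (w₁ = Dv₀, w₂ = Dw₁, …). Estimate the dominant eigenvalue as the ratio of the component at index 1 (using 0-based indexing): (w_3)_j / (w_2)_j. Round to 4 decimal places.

w1 = Dv₀ = (3, -4, 0)
w2 = Dw1 = (25, -40, -16)
w3 = Dw2 = (235, -444, -272)
Ratio at component: -444 / -40 = 11.1000

11.1000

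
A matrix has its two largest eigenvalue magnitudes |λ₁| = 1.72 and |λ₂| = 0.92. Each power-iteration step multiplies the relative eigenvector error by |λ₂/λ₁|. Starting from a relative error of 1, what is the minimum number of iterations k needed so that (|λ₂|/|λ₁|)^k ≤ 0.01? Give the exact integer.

8

|λ₂/λ₁| = 0.92/1.72 = 0.53488
Need k ≥ ln(0.01) / ln(0.53488) = -4.6052 / -0.6257 ≈ 7.360
Smallest integer k satisfying the bound: 8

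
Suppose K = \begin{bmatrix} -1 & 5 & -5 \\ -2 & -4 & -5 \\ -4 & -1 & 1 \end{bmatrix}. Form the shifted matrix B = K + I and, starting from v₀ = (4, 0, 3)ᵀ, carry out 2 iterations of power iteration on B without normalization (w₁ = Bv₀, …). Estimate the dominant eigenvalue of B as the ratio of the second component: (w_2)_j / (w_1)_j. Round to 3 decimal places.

-6.478

B = K + I has rows (0, 5, -5); (-2, -3, -5); (-4, -1, 2)
w1 = Bv₀ = (0·4 + 5·0 + (-5)·3; (-2)·4 + (-3)·0 + (-5)·3; (-4)·4 + (-1)·0 + 2·3) = (-15, -23, -10)
w2 = Bw1 = (0·(-15) + 5·(-23) + (-5)·(-10); (-2)·(-15) + (-3)·(-23) + (-5)·(-10); (-4)·(-15) + (-1)·(-23) + 2·(-10)) = (-65, 149, 63)
Ratio: 149/-23 = -6.478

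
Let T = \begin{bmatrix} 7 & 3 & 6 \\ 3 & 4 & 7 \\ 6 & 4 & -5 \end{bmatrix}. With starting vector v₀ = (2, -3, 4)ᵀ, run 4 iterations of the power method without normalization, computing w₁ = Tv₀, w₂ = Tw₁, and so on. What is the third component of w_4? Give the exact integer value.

36284

w1 = Tv₀ = (7·2 + 3·(-3) + 6·4; 3·2 + 4·(-3) + 7·4; 6·2 + 4·(-3) + (-5)·4) = (29, 22, -20)
w2 = Tw1 = (7·29 + 3·22 + 6·(-20); 3·29 + 4·22 + 7·(-20); 6·29 + 4·22 + (-5)·(-20)) = (149, 35, 362)
w3 = Tw2 = (3320, 3121, -776)
w4 = Tw3 = (27947, 17012, 36284)
The requested component of w4 is 36284.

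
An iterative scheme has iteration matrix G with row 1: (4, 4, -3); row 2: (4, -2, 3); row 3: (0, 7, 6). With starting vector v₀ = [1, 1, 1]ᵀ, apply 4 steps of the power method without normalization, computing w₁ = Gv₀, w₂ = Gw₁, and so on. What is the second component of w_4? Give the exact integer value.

w1 = Gv₀ = (4·1 + 4·1 + (-3)·1; 4·1 + (-2)·1 + 3·1; 0·1 + 7·1 + 6·1) = (5, 5, 13)
w2 = Gw1 = (4·5 + 4·5 + (-3)·13; 4·5 + (-2)·5 + 3·13; 0·5 + 7·5 + 6·13) = (1, 49, 113)
w3 = Gw2 = (-139, 245, 1021)
w4 = Gw3 = (-2639, 2017, 7841)
The requested component of w4 is 2017.

2017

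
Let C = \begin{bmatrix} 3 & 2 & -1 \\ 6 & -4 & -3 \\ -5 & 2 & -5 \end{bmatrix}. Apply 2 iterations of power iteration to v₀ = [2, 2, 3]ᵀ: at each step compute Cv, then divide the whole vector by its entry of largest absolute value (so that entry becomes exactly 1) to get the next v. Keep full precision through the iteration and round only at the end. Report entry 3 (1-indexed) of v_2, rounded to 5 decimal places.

Cv0 = (7.000000, -5.000000, -21.000000); divide by -21.000000 → v1 = (-0.333333, 0.238095, 1.000000)
Cv1 = (-1.523810, -5.952381, -2.857143); divide by -5.952381 → v2 = (0.256000, 1.000000, 0.480000)
Requested entry of v2: 60/125 = 0.48000

0.48000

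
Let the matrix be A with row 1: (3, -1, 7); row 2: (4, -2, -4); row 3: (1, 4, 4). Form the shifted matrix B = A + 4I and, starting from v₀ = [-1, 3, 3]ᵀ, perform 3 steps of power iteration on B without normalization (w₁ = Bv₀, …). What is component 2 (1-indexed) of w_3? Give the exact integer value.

92

B = A + 4I has rows (7, -1, 7); (4, 2, -4); (1, 4, 8)
w1 = Bv₀ = (7·(-1) + (-1)·3 + 7·3; 4·(-1) + 2·3 + (-4)·3; 1·(-1) + 4·3 + 8·3) = (11, -10, 35)
w2 = Bw1 = (7·11 + (-1)·(-10) + 7·35; 4·11 + 2·(-10) + (-4)·35; 1·11 + 4·(-10) + 8·35) = (332, -116, 251)
w3 = Bw2 = (4197, 92, 1876)
Requested component of w3: 92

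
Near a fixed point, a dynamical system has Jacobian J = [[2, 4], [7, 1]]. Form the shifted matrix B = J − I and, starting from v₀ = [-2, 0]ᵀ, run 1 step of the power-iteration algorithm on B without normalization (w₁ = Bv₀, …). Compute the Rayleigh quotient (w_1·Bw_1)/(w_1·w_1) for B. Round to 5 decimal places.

B = J − I has rows (1, 4); (7, 0)
w1 = Bv₀ = (-2, -14)
Bw1 = (-58, -14)
w1·Bw1 = 312; w1·w1 = 200; μ ≈ 312/200 = 1.56000

μ ≈ 1.56000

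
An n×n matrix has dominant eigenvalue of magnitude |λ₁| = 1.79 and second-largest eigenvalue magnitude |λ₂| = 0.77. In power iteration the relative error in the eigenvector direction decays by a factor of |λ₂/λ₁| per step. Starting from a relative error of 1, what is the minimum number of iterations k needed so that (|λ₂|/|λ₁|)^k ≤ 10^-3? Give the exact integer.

9

|λ₂/λ₁| = 0.77/1.79 = 0.43017
Need k ≥ ln(10^-3) / ln(0.43017) = -6.9078 / -0.8436 ≈ 8.189
Smallest integer k satisfying the bound: 9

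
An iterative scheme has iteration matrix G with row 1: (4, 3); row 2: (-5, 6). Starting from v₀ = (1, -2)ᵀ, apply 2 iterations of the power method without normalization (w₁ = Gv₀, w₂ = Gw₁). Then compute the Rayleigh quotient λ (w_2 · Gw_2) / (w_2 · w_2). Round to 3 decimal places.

4.508

w1 = Gv₀ = (4·1 + 3·(-2); (-5)·1 + 6·(-2)) = (-2, -17)
w2 = Gw1 = (4·(-2) + 3·(-17); (-5)·(-2) + 6·(-17)) = (-59, -92)
Gw2 = (-512, -257)
w2·Gw2 = (-59)·(-512) + (-92)·(-257) = 53852; w2·w2 = (-59)·(-59) + (-92)·(-92) = 11945
λ ≈ 53852/11945 = 4.508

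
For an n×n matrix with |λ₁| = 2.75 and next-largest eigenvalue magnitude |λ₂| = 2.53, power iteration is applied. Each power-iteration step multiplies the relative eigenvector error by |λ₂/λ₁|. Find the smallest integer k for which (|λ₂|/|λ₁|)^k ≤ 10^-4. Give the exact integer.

111

|λ₂/λ₁| = 2.53/2.75 = 0.92000
Need k ≥ ln(10^-4) / ln(0.92000) = -9.2103 / -0.0834 ≈ 110.460
Smallest integer k satisfying the bound: 111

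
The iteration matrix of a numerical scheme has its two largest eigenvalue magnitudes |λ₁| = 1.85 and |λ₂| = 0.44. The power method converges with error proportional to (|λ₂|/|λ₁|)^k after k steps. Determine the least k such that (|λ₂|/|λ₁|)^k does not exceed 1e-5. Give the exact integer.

9

|λ₂/λ₁| = 0.44/1.85 = 0.23784
Need k ≥ ln(1e-5) / ln(0.23784) = -11.5129 / -1.4362 ≈ 8.016
Smallest integer k satisfying the bound: 9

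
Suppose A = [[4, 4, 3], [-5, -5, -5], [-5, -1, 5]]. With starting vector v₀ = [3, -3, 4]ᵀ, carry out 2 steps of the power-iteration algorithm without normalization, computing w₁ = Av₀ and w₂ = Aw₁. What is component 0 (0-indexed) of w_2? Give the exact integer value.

-8

w1 = Av₀ = (12, -20, 8)
w2 = Aw1 = (-8, 0, 0)
The requested component of w2 is -8.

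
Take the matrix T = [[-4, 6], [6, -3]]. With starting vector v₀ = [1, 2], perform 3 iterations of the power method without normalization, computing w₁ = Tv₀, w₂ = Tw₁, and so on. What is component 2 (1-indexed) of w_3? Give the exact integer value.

w1 = Tv₀ = (8, 0)
w2 = Tw1 = (-32, 48)
w3 = Tw2 = (416, -336)
The requested component of w3 is -336.

-336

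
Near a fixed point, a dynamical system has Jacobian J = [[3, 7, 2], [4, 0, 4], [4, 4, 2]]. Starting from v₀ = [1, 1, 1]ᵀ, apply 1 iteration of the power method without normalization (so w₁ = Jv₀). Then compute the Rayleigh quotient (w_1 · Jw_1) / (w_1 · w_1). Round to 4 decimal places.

w1 = Jv₀ = (3·1 + 7·1 + 2·1; 4·1 + 0·1 + 4·1; 4·1 + 4·1 + 2·1) = (12, 8, 10)
Jw1 = (112, 88, 100)
w1·Jw1 = 12·112 + 8·88 + 10·100 = 3048; w1·w1 = 12·12 + 8·8 + 10·10 = 308
λ ≈ 3048/308 = 9.8961

λ ≈ 9.8961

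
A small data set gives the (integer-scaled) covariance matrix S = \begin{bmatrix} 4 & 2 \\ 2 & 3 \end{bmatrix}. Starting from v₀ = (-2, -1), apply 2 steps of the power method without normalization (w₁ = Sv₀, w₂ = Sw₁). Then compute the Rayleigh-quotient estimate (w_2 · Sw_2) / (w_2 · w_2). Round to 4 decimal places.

5.5608

w1 = Sv₀ = (-10, -7)
w2 = Sw1 = (-54, -41)
Sw2 = (-298, -231)
w2·Sw2 = (-54)·(-298) + (-41)·(-231) = 25563; w2·w2 = (-54)·(-54) + (-41)·(-41) = 4597
λ ≈ 25563/4597 = 5.5608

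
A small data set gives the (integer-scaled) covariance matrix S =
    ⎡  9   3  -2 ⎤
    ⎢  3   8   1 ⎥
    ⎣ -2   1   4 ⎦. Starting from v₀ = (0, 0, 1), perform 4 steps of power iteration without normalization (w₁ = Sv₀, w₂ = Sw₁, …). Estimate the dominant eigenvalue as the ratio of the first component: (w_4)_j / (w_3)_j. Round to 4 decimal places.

w1 = Sv₀ = (9·0 + 3·0 + (-2)·1; 3·0 + 8·0 + 1·1; (-2)·0 + 1·0 + 4·1) = (-2, 1, 4)
w2 = Sw1 = (9·(-2) + 3·1 + (-2)·4; 3·(-2) + 8·1 + 1·4; (-2)·(-2) + 1·1 + 4·4) = (-23, 6, 21)
w3 = Sw2 = (-231, 0, 136)
w4 = Sw3 = (-2351, -557, 1006)
Ratio at component: -2351 / -231 = 10.1775

10.1775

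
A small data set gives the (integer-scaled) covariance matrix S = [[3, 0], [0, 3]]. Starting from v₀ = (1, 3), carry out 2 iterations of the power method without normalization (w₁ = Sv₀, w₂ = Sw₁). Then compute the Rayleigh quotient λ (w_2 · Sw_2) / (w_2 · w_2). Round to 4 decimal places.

w1 = Sv₀ = (3·1 + 0·3; 0·1 + 3·3) = (3, 9)
w2 = Sw1 = (3·3 + 0·9; 0·3 + 3·9) = (9, 27)
Sw2 = (27, 81)
w2·Sw2 = 9·27 + 27·81 = 2430; w2·w2 = 9·9 + 27·27 = 810
λ ≈ 2430/810 = 3.0000

3.0000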